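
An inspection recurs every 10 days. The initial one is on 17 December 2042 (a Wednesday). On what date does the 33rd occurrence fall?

The 33rd occurrence is 32 intervals after the first: 32 × 10 = 320 days after 17 December 2042.
December has 31 days — 14 days to the end of December leaves 306.
January has 31 days (275 left).
February has 28 days (247 left).
March has 31 days (216 left).
April has 30 days (186 left).
May has 31 days (155 left).
June has 30 days (125 left).
July has 31 days (94 left).
August has 31 days (63 left).
September has 30 days (33 left).
October has 31 days (2 left).
2 days into November → 2 November 2043.

2 November 2043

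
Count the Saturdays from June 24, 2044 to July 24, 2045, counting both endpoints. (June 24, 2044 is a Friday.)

June 24, 2044 is a Friday; the first Saturday on or after it is June 25, 2044 (1 day later).
From June 25, 2044 to July 24, 2045: 189 + 205 = 394 days (rest of 2044, to July 24, 2045 in 2045).
394 ÷ 7 = 56 full weeks with remainder 2, so 56 more Saturdays after the first → 57.

57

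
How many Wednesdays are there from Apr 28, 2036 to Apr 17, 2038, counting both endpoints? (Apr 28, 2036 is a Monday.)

103

Apr 28, 2036 is a Monday; the first Wednesday on or after it is Apr 30, 2036 (2 days later).
From Apr 30, 2036 to Apr 17, 2038: 245 + 365 + 107 = 717 days (rest of 2036, 2037, to Apr 17, 2038 in 2038).
717 ÷ 7 = 102 full weeks with remainder 3, so 102 more Wednesdays after the first → 103.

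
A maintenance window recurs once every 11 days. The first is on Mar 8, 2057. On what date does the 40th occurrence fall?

May 11, 2058

The 40th occurrence is 39 intervals after the first: 39 × 11 = 429 days after Mar 8, 2057.
Mar has 31 days — 23 days to the end of Mar leaves 406.
From end of Mar to end of 2057 is 275 days (131 left).
Jan has 31 days (100 left).
Feb has 28 days (72 left).
Mar has 31 days (41 left).
Apr has 30 days (11 left).
11 days into May → May 11, 2058.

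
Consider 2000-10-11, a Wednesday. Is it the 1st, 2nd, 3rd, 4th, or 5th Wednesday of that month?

2nd

Day 11 falls in week ⌈11/7⌉ of the month.
Days 1–7 hold the 1st Wednesday, 8–14 the 2nd, 15–21 the 3rd, 22–28 the 4th, 29–31 the 5th.
11 is in the range for the 2nd.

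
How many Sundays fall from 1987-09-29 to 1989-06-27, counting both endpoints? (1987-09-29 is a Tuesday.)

91

1987-09-29 is a Tuesday; the first Sunday on or after it is 1987-10-04 (5 days later).
From 1987-10-04 to 1989-06-27: 88 + 366 + 178 = 632 days (rest of 1987, 1988, to 1989-06-27 in 1989).
632 ÷ 7 = 90 full weeks with remainder 2, so 90 more Sundays after the first → 91.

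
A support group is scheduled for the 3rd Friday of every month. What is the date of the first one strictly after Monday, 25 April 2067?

20 May 2067

April 2067 starts on a Friday; its first Friday is the 1st, so the 3rd Friday is the 15th — 15 April 2067.
That is not after 25 April 2067, so look at May 2067.
May 2067 starts on a Sunday; its first Friday is the 6th, so the 3rd Friday is the 20th — 20 May 2067.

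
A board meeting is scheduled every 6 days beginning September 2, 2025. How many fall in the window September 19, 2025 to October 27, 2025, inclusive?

7

Occurrences land 6·i days after September 2, 2025 for i = 0, 1, 2, …
September 19, 2025 is 17 days after the start; 17 ÷ 6 = 2 remainder 5; since the remainder is 5, round up to i = 3. First occurrence in the window: #4 on September 20, 2025 (3×6 = 18 days in).
October 27, 2025 is 55 days after the start; 55 ÷ 6 = 9 remainder 1. Last occurrence in the window: #10 on October 26, 2025.
Occurrences #4 through #10: 7 in total.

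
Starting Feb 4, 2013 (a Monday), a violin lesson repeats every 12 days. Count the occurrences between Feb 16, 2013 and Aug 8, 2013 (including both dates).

Occurrences land 12·i days after Feb 4, 2013 for i = 0, 1, 2, …
Feb 16, 2013 is 12 days after the start; 12 ÷ 12 = 1 remainder 0. First occurrence in the window: #2 on Feb 16, 2013 (1×12 = 12 days in).
Aug 8, 2013 is 185 days after the start; 185 ÷ 12 = 15 remainder 5. Last occurrence in the window: #16 on Aug 3, 2013.
Occurrences #2 through #16: 15 in total.

15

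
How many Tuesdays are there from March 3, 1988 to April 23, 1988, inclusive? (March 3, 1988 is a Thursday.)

7

March 3, 1988 is a Thursday; the first Tuesday on or after it is March 8, 1988 (5 days later).
From March 8, 1988 to April 23, 1988: 23 + 23 = 46 days (rest of March, April).
46 ÷ 7 = 6 full weeks with remainder 4, so 6 more Tuesdays after the first → 7.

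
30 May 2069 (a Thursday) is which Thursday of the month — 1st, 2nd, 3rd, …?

5th

Day 30 falls in week ⌈30/7⌉ of the month.
Days 1–7 hold the 1st Thursday, 8–14 the 2nd, 15–21 the 3rd, 22–28 the 4th, 29–31 the 5th.
30 is in the range for the 5th.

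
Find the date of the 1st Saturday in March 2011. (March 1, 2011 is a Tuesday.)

March 5, 2011

March 2011 begins on a Tuesday, so the first Saturday is March 5 (4 days later).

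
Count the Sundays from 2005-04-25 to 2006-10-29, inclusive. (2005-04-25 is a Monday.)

2005-04-25 is a Monday; the first Sunday on or after it is 2005-05-01 (6 days later).
From 2005-05-01 to 2006-10-29: 244 + 302 = 546 days (rest of 2005, to 2006-10-29 in 2006).
546 ÷ 7 = 78 full weeks with remainder 0, so 78 more Sundays after the first → 79.

79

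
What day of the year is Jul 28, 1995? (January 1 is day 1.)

Days in months before Jul: 31 + 28 + 31 + 30 + 31 + 30 = 181.
Plus 28 days into Jul → day 209.

209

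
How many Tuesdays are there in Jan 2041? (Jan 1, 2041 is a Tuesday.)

5

Jan 1, 2041 is a Tuesday; the first Tuesday on or after it is Jan 1, 2041.
From Jan 1, 2041 to Jan 31, 2041 is 31 − 1 = 30 days.
30 ÷ 7 = 4 full weeks with remainder 2, so 4 more Tuesdays after the first → 5.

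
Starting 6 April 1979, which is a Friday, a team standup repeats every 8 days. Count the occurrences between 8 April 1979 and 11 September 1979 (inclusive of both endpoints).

19

Occurrences land 8·i days after 6 April 1979 for i = 0, 1, 2, …
8 April 1979 is 2 days after the start; 2 ÷ 8 = 0 remainder 2; since the remainder is 2, round up to i = 1. First occurrence in the window: #2 on 14 April 1979 (1×8 = 8 days in).
11 September 1979 is 158 days after the start; 158 ÷ 8 = 19 remainder 6. Last occurrence in the window: #20 on 5 September 1979.
Occurrences #2 through #20: 19 in total.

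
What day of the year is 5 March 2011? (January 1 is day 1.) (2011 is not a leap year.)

Days in months before March: 31 + 28 = 59.
Plus 5 days into March → day 64.

64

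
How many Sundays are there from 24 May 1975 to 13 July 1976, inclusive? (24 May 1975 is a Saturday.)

60

24 May 1975 is a Saturday; the first Sunday on or after it is 25 May 1975 (1 day later).
From 25 May 1975 to 13 July 1976: 220 + 195 = 415 days (rest of 1975, to 13 July 1976 in 1976).
415 ÷ 7 = 59 full weeks with remainder 2, so 59 more Sundays after the first → 60.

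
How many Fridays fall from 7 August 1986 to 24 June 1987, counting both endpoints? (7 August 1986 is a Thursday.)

46

7 August 1986 is a Thursday; the first Friday on or after it is 8 August 1986 (1 day later).
From 8 August 1986 to 24 June 1987: 23 + 30 + 31 + 30 + 31 + 31 + 28 + 31 + 30 + 31 + 24 = 320 days (rest of August, September, October, November, December, January, February, March, April, May, June).
320 ÷ 7 = 45 full weeks with remainder 5, so 45 more Fridays after the first → 46.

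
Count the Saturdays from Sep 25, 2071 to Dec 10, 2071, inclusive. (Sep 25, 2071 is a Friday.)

11

Sep 25, 2071 is a Friday; the first Saturday on or after it is Sep 26, 2071 (1 day later).
From Sep 26, 2071 to Dec 10, 2071: 4 + 31 + 30 + 10 = 75 days (rest of Sep, Oct, Nov, Dec).
75 ÷ 7 = 10 full weeks with remainder 5, so 10 more Saturdays after the first → 11.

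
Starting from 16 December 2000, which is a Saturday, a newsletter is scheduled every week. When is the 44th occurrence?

The 44th occurrence is 43 intervals after the first: 43 × 7 = 301 days after 16 December 2000.
December has 31 days — 15 days to the end of December leaves 286.
January has 31 days (255 left).
February has 28 days (227 left).
March has 31 days (196 left).
April has 30 days (166 left).
May has 31 days (135 left).
June has 30 days (105 left).
July has 31 days (74 left).
August has 31 days (43 left).
September has 30 days (13 left).
13 days into October → 13 October 2001.

13 October 2001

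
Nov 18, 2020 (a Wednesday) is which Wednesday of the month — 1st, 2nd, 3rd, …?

3rd

Day 18 falls in week ⌈18/7⌉ of the month.
Days 1–7 hold the 1st Wednesday, 8–14 the 2nd, 15–21 the 3rd, 22–28 the 4th, 29–31 the 5th.
18 is in the range for the 3rd.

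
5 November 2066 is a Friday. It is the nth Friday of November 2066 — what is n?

1st

Day 5 falls in week ⌈5/7⌉ of the month.
Days 1–7 hold the 1st Friday, 8–14 the 2nd, 15–21 the 3rd, 22–28 the 4th, 29–31 the 5th.
5 is in the range for the 1st.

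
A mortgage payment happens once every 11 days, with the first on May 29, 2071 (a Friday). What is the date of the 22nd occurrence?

January 15, 2072

The 22nd occurrence is 21 intervals after the first: 21 × 11 = 231 days after May 29, 2071.
May has 31 days — 2 days to the end of May leaves 229.
June has 30 days (199 left).
July has 31 days (168 left).
August has 31 days (137 left).
September has 30 days (107 left).
October has 31 days (76 left).
November has 30 days (46 left).
December has 31 days (15 left).
15 days into January → January 15, 2072.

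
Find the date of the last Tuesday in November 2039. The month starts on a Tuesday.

November 2039 begins on a Tuesday, so the first Tuesday is November 1.
November 2039 has 30 days. Adding weeks: 1, 8, 15, 22, 29 — the last one ≤ 30 is the 29th.

29 November 2039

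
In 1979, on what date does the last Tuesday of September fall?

September 25, 1979

The first Tuesday of September 1979 is September 4.
September 1979 has 30 days. Adding weeks: 4, 11, 18, 25 — the last one ≤ 30 is the 25th.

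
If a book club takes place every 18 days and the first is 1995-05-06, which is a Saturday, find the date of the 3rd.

1995-06-11

The 3rd occurrence is 2 intervals after the first: 2 × 18 = 36 days after 1995-05-06.
May has 31 days — 25 days to the end of May leaves 11.
11 days into June → 1995-06-11.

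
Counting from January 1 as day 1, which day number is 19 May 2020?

Days in months before May: 31 + 29 + 31 + 30 = 121.
Plus 19 days into May → day 140.

140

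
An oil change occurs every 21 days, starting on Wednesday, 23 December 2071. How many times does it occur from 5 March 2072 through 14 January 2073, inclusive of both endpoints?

Occurrences land 21·i days after 23 December 2071 for i = 0, 1, 2, …
5 March 2072 is 73 days after the start; 73 ÷ 21 = 3 remainder 10; since the remainder is 10, round up to i = 4. First occurrence in the window: #5 on 16 March 2072 (4×21 = 84 days in).
14 January 2073 is 388 days after the start; 388 ÷ 21 = 18 remainder 10. Last occurrence in the window: #19 on 4 January 2073.
Occurrences #5 through #19: 15 in total.

15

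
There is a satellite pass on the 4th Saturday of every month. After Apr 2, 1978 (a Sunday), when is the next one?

Apr 1978 starts on a Saturday; its first Saturday is the 1st, so the 4th Saturday is the 22nd — Apr 22, 1978.
Apr 22, 1978 is after Apr 2, 1978, so that is the next one.

Apr 22, 1978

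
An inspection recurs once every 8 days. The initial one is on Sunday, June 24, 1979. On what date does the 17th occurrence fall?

The 17th occurrence is 16 intervals after the first: 16 × 8 = 128 days after June 24, 1979.
June has 30 days — 6 days to the end of June leaves 122.
July has 31 days (91 left).
August has 31 days (60 left).
September has 30 days (30 left).
30 days into October → October 30, 1979.

October 30, 1979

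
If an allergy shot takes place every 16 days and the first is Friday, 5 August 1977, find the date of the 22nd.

7 July 1978

The 22nd occurrence is 21 intervals after the first: 21 × 16 = 336 days after 5 August 1977.
August has 31 days — 26 days to the end of August leaves 310.
September has 30 days (280 left).
October has 31 days (249 left).
November has 30 days (219 left).
December has 31 days (188 left).
January has 31 days (157 left).
February has 28 days (129 left).
March has 31 days (98 left).
April has 30 days (68 left).
May has 31 days (37 left).
June has 30 days (7 left).
7 days into July → 7 July 1978.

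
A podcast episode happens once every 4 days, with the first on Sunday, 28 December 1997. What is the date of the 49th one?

8 July 1998

The 49th occurrence is 48 intervals after the first: 48 × 4 = 192 days after 28 December 1997.
December has 31 days — 3 days to the end of December leaves 189.
January has 31 days (158 left).
February has 28 days (130 left).
March has 31 days (99 left).
April has 30 days (69 left).
May has 31 days (38 left).
June has 30 days (8 left).
8 days into July → 8 July 1998.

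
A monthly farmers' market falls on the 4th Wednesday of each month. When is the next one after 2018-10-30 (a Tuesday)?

2018-11-28

October 2018 starts on a Monday; its first Wednesday is the 3rd, so the 4th Wednesday is the 24th — 2018-10-24.
That is not after 2018-10-30, so look at November 2018.
November 2018 starts on a Thursday; its first Wednesday is the 7th, so the 4th Wednesday is the 28th — 2018-11-28.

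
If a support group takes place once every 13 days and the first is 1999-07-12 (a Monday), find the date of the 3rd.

1999-08-07

The 3rd occurrence is 2 intervals after the first: 2 × 13 = 26 days after 1999-07-12.
July has 31 days — 19 days to the end of July leaves 7.
7 days into August → 1999-08-07.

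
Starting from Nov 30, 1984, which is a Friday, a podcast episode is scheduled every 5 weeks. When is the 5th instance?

Apr 19, 1985

The 5th occurrence is 4 intervals after the first: 4 × 35 = 140 days after Nov 30, 1984.
Nov has 30 days — 0 days to the end of Nov leaves 140.
Dec has 31 days (109 left).
Jan has 31 days (78 left).
Feb has 28 days (50 left).
Mar has 31 days (19 left).
19 days into Apr → Apr 19, 1985.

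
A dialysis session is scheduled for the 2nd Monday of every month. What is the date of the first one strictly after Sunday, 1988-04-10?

1988-04-11

April 1988 starts on a Friday; its first Monday is the 4th, so the 2nd Monday is the 11th — 1988-04-11.
1988-04-11 is after 1988-04-10, so that is the next one.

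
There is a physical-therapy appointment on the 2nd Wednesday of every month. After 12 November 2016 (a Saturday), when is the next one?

November 2016 starts on a Tuesday; its first Wednesday is the 2nd, so the 2nd Wednesday is the 9th — 9 November 2016.
That is not after 12 November 2016, so look at December 2016.
December 2016 starts on a Thursday; its first Wednesday is the 7th, so the 2nd Wednesday is the 14th — 14 December 2016.

14 December 2016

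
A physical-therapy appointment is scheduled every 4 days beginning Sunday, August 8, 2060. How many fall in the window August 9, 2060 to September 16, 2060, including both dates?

Occurrences land 4·i days after August 8, 2060 for i = 0, 1, 2, …
August 9, 2060 is 1 day after the start; 1 ÷ 4 = 0 remainder 1; since the remainder is 1, round up to i = 1. First occurrence in the window: #2 on August 12, 2060 (1×4 = 4 days in).
September 16, 2060 is 39 days after the start; 39 ÷ 4 = 9 remainder 3. Last occurrence in the window: #10 on September 13, 2060.
Occurrences #2 through #10: 9 in total.

9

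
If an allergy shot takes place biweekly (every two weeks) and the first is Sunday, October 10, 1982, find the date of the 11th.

February 27, 1983

The 11th occurrence is 10 intervals after the first: 10 × 14 = 140 days after October 10, 1982.
October has 31 days — 21 days to the end of October leaves 119.
November has 30 days (89 left).
December has 31 days (58 left).
January has 31 days (27 left).
27 days into February → February 27, 1983.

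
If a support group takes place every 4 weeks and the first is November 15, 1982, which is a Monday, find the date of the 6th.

The 6th occurrence is 5 intervals after the first: 5 × 28 = 140 days after November 15, 1982.
November has 30 days — 15 days to the end of November leaves 125.
December has 31 days (94 left).
January has 31 days (63 left).
February has 28 days (35 left).
March has 31 days (4 left).
4 days into April → April 4, 1983.

April 4, 1983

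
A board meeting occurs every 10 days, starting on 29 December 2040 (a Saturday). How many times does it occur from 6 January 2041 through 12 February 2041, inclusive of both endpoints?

4

Occurrences land 10·i days after 29 December 2040 for i = 0, 1, 2, …
6 January 2041 is 8 days after the start; 8 ÷ 10 = 0 remainder 8; since the remainder is 8, round up to i = 1. First occurrence in the window: #2 on 8 January 2041 (1×10 = 10 days in).
12 February 2041 is 45 days after the start; 45 ÷ 10 = 4 remainder 5. Last occurrence in the window: #5 on 7 February 2041.
Occurrences #2 through #5: 4 in total.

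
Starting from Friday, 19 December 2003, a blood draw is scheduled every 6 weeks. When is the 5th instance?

4 June 2004

The 5th occurrence is 4 intervals after the first: 4 × 42 = 168 days after 19 December 2003.
December has 31 days — 12 days to the end of December leaves 156.
January has 31 days (125 left).
February has 29 days (96 left).
March has 31 days (65 left).
April has 30 days (35 left).
May has 31 days (4 left).
4 days into June → 4 June 2004.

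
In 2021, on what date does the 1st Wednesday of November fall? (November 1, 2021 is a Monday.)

November 2021 begins on a Monday, so the first Wednesday is November 3 (2 days later).

3 November 2021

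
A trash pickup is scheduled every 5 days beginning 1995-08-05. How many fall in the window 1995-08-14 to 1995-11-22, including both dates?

20

Occurrences land 5·i days after 1995-08-05 for i = 0, 1, 2, …
1995-08-14 is 9 days after the start; 9 ÷ 5 = 1 remainder 4; since the remainder is 4, round up to i = 2. First occurrence in the window: #3 on 1995-08-15 (2×5 = 10 days in).
1995-11-22 is 109 days after the start; 109 ÷ 5 = 21 remainder 4. Last occurrence in the window: #22 on 1995-11-18.
Occurrences #3 through #22: 20 in total.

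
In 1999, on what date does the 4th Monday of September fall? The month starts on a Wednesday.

1999-09-27

September 1999 begins on a Wednesday, so the first Monday is September 6 (5 days later).
The 4th Monday is 3 weeks later: 6 + 21 = 27.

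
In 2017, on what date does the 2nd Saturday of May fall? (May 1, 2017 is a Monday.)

May 13, 2017

May 2017 begins on a Monday, so the first Saturday is May 6 (5 days later).
The 2nd Saturday is 1 weeks later: 6 + 7 = 13.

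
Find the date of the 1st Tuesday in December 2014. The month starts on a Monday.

December 2014 begins on a Monday, so the first Tuesday is December 2 (1 day later).

December 2, 2014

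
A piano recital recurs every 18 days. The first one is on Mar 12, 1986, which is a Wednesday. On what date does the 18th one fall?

Jan 12, 1987

The 18th occurrence is 17 intervals after the first: 17 × 18 = 306 days after Mar 12, 1986.
Mar has 31 days — 19 days to the end of Mar leaves 287.
Apr has 30 days (257 left).
May has 31 days (226 left).
Jun has 30 days (196 left).
Jul has 31 days (165 left).
Aug has 31 days (134 left).
Sep has 30 days (104 left).
Oct has 31 days (73 left).
Nov has 30 days (43 left).
Dec has 31 days (12 left).
12 days into Jan → Jan 12, 1987.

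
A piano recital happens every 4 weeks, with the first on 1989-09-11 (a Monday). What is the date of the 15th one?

1990-10-08

The 15th occurrence is 14 intervals after the first: 14 × 28 = 392 days after 1989-09-11.
September has 30 days — 19 days to the end of September leaves 373.
October has 31 days (342 left).
November has 30 days (312 left).
December has 31 days (281 left).
January has 31 days (250 left).
February has 28 days (222 left).
March has 31 days (191 left).
April has 30 days (161 left).
May has 31 days (130 left).
June has 30 days (100 left).
July has 31 days (69 left).
August has 31 days (38 left).
September has 30 days (8 left).
8 days into October → 1990-10-08.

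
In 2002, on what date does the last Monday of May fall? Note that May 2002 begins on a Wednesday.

2002-05-27

May 2002 begins on a Wednesday, so the first Monday is May 6 (5 days later).
May 2002 has 31 days. Adding weeks: 6, 13, 20, 27 — the last one ≤ 31 is the 27th.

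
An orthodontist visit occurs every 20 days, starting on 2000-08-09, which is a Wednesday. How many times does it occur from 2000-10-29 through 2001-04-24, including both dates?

8

Occurrences land 20·i days after 2000-08-09 for i = 0, 1, 2, …
2000-10-29 is 81 days after the start; 81 ÷ 20 = 4 remainder 1; since the remainder is 1, round up to i = 5. First occurrence in the window: #6 on 2000-11-17 (5×20 = 100 days in).
2001-04-24 is 258 days after the start; 258 ÷ 20 = 12 remainder 18. Last occurrence in the window: #13 on 2001-04-06.
Occurrences #6 through #13: 8 in total.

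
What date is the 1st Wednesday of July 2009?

The first Wednesday of July 2009 is July 1.

July 1, 2009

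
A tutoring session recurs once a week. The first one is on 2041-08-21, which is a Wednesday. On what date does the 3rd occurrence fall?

The 3rd occurrence is 2 intervals after the first: 2 × 7 = 14 days after 2041-08-21.
August has 31 days — 10 days to the end of August leaves 4.
4 days into September → 2041-09-04.

2041-09-04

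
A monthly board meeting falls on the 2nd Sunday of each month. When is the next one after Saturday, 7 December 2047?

December 2047 starts on a Sunday; its first Sunday is the 1st, so the 2nd Sunday is the 8th — 8 December 2047.
8 December 2047 is after 7 December 2047, so that is the next one.

8 December 2047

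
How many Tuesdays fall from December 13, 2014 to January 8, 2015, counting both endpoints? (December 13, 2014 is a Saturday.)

4

December 13, 2014 is a Saturday; the first Tuesday on or after it is December 16, 2014 (3 days later).
From December 16, 2014 to January 8, 2015: 15 + 8 = 23 days (rest of December, January).
23 ÷ 7 = 3 full weeks with remainder 2, so 3 more Tuesdays after the first → 4.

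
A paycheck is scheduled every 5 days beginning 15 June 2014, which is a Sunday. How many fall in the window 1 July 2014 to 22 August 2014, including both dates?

10

Occurrences land 5·i days after 15 June 2014 for i = 0, 1, 2, …
1 July 2014 is 16 days after the start; 16 ÷ 5 = 3 remainder 1; since the remainder is 1, round up to i = 4. First occurrence in the window: #5 on 5 July 2014 (4×5 = 20 days in).
22 August 2014 is 68 days after the start; 68 ÷ 5 = 13 remainder 3. Last occurrence in the window: #14 on 19 August 2014.
Occurrences #5 through #14: 10 in total.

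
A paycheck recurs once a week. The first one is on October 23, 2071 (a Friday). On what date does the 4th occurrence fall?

November 13, 2071

The 4th occurrence is 3 intervals after the first: 3 × 7 = 21 days after October 23, 2071.
October has 31 days — 8 days to the end of October leaves 13.
13 days into November → November 13, 2071.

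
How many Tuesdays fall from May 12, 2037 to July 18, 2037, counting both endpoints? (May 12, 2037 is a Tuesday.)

10

May 12, 2037 is a Tuesday; the first Tuesday on or after it is May 12, 2037.
From May 12, 2037 to July 18, 2037: 19 + 30 + 18 = 67 days (rest of May, June, July).
67 ÷ 7 = 9 full weeks with remainder 4, so 9 more Tuesdays after the first → 10.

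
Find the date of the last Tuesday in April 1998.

April 1998 begins on a Wednesday, so the first Tuesday is April 7 (6 days later).
April 1998 has 30 days. Adding weeks: 7, 14, 21, 28 — the last one ≤ 30 is the 28th.

1998-04-28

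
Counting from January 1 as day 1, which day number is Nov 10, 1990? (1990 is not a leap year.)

314

Days in months before Nov: 31 + 28 + 31 + 30 + 31 + 30 + 31 + 31 + 30 + 31 = 304.
Plus 10 days into Nov → day 314.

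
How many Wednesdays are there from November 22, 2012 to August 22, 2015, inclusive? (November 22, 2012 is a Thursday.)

143

November 22, 2012 is a Thursday; the first Wednesday on or after it is November 28, 2012 (6 days later).
From November 28, 2012 to August 22, 2015: 33 + 365 + 365 + 234 = 997 days (rest of 2012, 2013, 2014, to August 22, 2015 in 2015).
997 ÷ 7 = 142 full weeks with remainder 3, so 142 more Wednesdays after the first → 143.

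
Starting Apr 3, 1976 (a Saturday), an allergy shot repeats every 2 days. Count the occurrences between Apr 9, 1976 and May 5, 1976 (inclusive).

Occurrences land 2·i days after Apr 3, 1976 for i = 0, 1, 2, …
Apr 9, 1976 is 6 days after the start; 6 ÷ 2 = 3 remainder 0. First occurrence in the window: #4 on Apr 9, 1976 (3×2 = 6 days in).
May 5, 1976 is 32 days after the start; 32 ÷ 2 = 16 remainder 0. Last occurrence in the window: #17 on May 5, 1976.
Occurrences #4 through #17: 14 in total.

14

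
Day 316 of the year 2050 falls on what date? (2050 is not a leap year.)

Nov 12, 2050

Jan has 31 days (316 − 31 = 285 remain).
Feb has 28 days (285 − 28 = 257 remain).
Mar has 31 days (257 − 31 = 226 remain).
Apr has 30 days (226 − 30 = 196 remain).
May has 31 days (196 − 31 = 165 remain).
Jun has 30 days (165 − 30 = 135 remain).
Jul has 31 days (135 − 31 = 104 remain).
Aug has 31 days (104 − 31 = 73 remain).
Sep has 30 days (73 − 30 = 43 remain).
Oct has 31 days (43 − 31 = 12 remain).
12 into Nov → Nov 12.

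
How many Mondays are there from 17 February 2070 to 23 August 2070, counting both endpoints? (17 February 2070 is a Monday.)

17 February 2070 is a Monday; the first Monday on or after it is 17 February 2070.
From 17 February 2070 to 23 August 2070: 11 + 31 + 30 + 31 + 30 + 31 + 23 = 187 days (rest of February, March, April, May, June, July, August).
187 ÷ 7 = 26 full weeks with remainder 5, so 26 more Mondays after the first → 27.

27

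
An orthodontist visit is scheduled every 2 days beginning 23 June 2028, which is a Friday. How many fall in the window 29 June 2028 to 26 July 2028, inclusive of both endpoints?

Occurrences land 2·i days after 23 June 2028 for i = 0, 1, 2, …
29 June 2028 is 6 days after the start; 6 ÷ 2 = 3 remainder 0. First occurrence in the window: #4 on 29 June 2028 (3×2 = 6 days in).
26 July 2028 is 33 days after the start; 33 ÷ 2 = 16 remainder 1. Last occurrence in the window: #17 on 25 July 2028.
Occurrences #4 through #17: 14 in total.

14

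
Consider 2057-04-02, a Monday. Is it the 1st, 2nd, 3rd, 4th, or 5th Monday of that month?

1st

Day 2 falls in week ⌈2/7⌉ of the month.
Days 1–7 hold the 1st Monday, 8–14 the 2nd, 15–21 the 3rd, 22–28 the 4th, 29–31 the 5th.
2 is in the range for the 1st.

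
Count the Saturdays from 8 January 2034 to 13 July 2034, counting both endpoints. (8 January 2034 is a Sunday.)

8 January 2034 is a Sunday; the first Saturday on or after it is 14 January 2034 (6 days later).
From 14 January 2034 to 13 July 2034: 17 + 28 + 31 + 30 + 31 + 30 + 13 = 180 days (rest of January, February, March, April, May, June, July).
180 ÷ 7 = 25 full weeks with remainder 5, so 25 more Saturdays after the first → 26.

26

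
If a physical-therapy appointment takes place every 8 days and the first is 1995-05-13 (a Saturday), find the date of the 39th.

The 39th occurrence is 38 intervals after the first: 38 × 8 = 304 days after 1995-05-13.
May has 31 days — 18 days to the end of May leaves 286.
June has 30 days (256 left).
July has 31 days (225 left).
August has 31 days (194 left).
September has 30 days (164 left).
October has 31 days (133 left).
November has 30 days (103 left).
December has 31 days (72 left).
January has 31 days (41 left).
February has 29 days (12 left).
12 days into March → 1996-03-12.

1996-03-12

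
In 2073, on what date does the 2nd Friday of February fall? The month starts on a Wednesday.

February 10, 2073

February 2073 begins on a Wednesday, so the first Friday is February 3 (2 days later).
The 2nd Friday is 1 weeks later: 3 + 7 = 10.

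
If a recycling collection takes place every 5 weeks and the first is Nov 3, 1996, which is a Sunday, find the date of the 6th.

The 6th occurrence is 5 intervals after the first: 5 × 35 = 175 days after Nov 3, 1996.
Nov has 30 days — 27 days to the end of Nov leaves 148.
Dec has 31 days (117 left).
Jan has 31 days (86 left).
Feb has 28 days (58 left).
Mar has 31 days (27 left).
27 days into Apr → Apr 27, 1997.

Apr 27, 1997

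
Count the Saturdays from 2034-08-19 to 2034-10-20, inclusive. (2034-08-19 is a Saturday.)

9

2034-08-19 is a Saturday; the first Saturday on or after it is 2034-08-19.
From 2034-08-19 to 2034-10-20: 12 + 30 + 20 = 62 days (rest of August, September, October).
62 ÷ 7 = 8 full weeks with remainder 6, so 8 more Saturdays after the first → 9.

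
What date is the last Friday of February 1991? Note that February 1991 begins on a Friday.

22 February 1991

February 1991 begins on a Friday, so the first Friday is February 1.
February 1991 has 28 days. Adding weeks: 1, 8, 15, 22 — the last one ≤ 28 is the 22nd.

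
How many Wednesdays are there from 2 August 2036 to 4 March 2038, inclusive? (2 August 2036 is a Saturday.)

2 August 2036 is a Saturday; the first Wednesday on or after it is 6 August 2036 (4 days later).
From 6 August 2036 to 4 March 2038: 147 + 365 + 63 = 575 days (rest of 2036, 2037, to 4 March 2038 in 2038).
575 ÷ 7 = 82 full weeks with remainder 1, so 82 more Wednesdays after the first → 83.

83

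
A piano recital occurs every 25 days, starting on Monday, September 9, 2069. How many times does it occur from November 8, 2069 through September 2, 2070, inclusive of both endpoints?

12

Occurrences land 25·i days after September 9, 2069 for i = 0, 1, 2, …
November 8, 2069 is 60 days after the start; 60 ÷ 25 = 2 remainder 10; since the remainder is 10, round up to i = 3. First occurrence in the window: #4 on November 23, 2069 (3×25 = 75 days in).
September 2, 2070 is 358 days after the start; 358 ÷ 25 = 14 remainder 8. Last occurrence in the window: #15 on August 25, 2070.
Occurrences #4 through #15: 12 in total.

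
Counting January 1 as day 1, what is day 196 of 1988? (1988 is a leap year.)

January has 31 days (196 − 31 = 165 remain).
February has 29 days (165 − 29 = 136 remain).
March has 31 days (136 − 31 = 105 remain).
April has 30 days (105 − 30 = 75 remain).
May has 31 days (75 − 31 = 44 remain).
June has 30 days (44 − 30 = 14 remain).
14 into July → July 14.

1988-07-14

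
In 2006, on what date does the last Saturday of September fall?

September 2006 begins on a Friday, so the first Saturday is September 2 (1 day later).
September 2006 has 30 days. Adding weeks: 2, 9, 16, 23, 30 — the last one ≤ 30 is the 30th.

September 30, 2006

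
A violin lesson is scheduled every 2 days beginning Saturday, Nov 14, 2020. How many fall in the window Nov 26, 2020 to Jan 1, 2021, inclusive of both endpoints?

Occurrences land 2·i days after Nov 14, 2020 for i = 0, 1, 2, …
Nov 26, 2020 is 12 days after the start; 12 ÷ 2 = 6 remainder 0. First occurrence in the window: #7 on Nov 26, 2020 (6×2 = 12 days in).
Jan 1, 2021 is 48 days after the start; 48 ÷ 2 = 24 remainder 0. Last occurrence in the window: #25 on Jan 1, 2021.
Occurrences #7 through #25: 19 in total.

19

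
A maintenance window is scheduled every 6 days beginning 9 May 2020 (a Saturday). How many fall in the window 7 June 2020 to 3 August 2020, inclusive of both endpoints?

10

Occurrences land 6·i days after 9 May 2020 for i = 0, 1, 2, …
7 June 2020 is 29 days after the start; 29 ÷ 6 = 4 remainder 5; since the remainder is 5, round up to i = 5. First occurrence in the window: #6 on 8 June 2020 (5×6 = 30 days in).
3 August 2020 is 86 days after the start; 86 ÷ 6 = 14 remainder 2. Last occurrence in the window: #15 on 1 August 2020.
Occurrences #6 through #15: 10 in total.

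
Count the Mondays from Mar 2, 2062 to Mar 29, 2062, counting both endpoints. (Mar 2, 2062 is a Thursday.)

Mar 2, 2062 is a Thursday; the first Monday on or after it is Mar 6, 2062 (4 days later).
From Mar 6, 2062 to Mar 29, 2062 is 29 − 6 = 23 days.
23 ÷ 7 = 3 full weeks with remainder 2, so 3 more Mondays after the first → 4.

4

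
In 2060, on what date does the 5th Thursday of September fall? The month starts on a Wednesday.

30 September 2060

September 2060 begins on a Wednesday, so the first Thursday is September 2 (1 day later).
The 5th Thursday is 4 weeks later: 2 + 28 = 30.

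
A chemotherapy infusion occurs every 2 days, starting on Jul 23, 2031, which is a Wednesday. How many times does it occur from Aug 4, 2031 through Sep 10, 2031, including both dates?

Occurrences land 2·i days after Jul 23, 2031 for i = 0, 1, 2, …
Aug 4, 2031 is 12 days after the start; 12 ÷ 2 = 6 remainder 0. First occurrence in the window: #7 on Aug 4, 2031 (6×2 = 12 days in).
Sep 10, 2031 is 49 days after the start; 49 ÷ 2 = 24 remainder 1. Last occurrence in the window: #25 on Sep 9, 2031.
Occurrences #7 through #25: 19 in total.

19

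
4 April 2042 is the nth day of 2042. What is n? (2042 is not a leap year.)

94

Days in months before April: 31 + 28 + 31 = 90.
Plus 4 days into April → day 94.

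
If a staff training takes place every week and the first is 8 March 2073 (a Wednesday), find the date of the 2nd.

The 2nd occurrence is 1 interval after the first: 1 × 7 = 7 days after 8 March 2073.
7 days later is 15 March 2073.

15 March 2073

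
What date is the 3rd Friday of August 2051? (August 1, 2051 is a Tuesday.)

August 2051 begins on a Tuesday, so the first Friday is August 4 (3 days later).
The 3rd Friday is 2 weeks later: 4 + 14 = 18.

August 18, 2051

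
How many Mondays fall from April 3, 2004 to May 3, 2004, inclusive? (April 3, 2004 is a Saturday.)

5

April 3, 2004 is a Saturday; the first Monday on or after it is April 5, 2004 (2 days later).
From April 5, 2004 to May 3, 2004: 25 + 3 = 28 days (rest of April, May).
28 ÷ 7 = 4 full weeks with remainder 0, so 4 more Mondays after the first → 5.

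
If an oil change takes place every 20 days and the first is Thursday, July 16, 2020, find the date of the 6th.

October 24, 2020

The 6th occurrence is 5 intervals after the first: 5 × 20 = 100 days after July 16, 2020.
July has 31 days — 15 days to the end of July leaves 85.
August has 31 days (54 left).
September has 30 days (24 left).
24 days into October → October 24, 2020.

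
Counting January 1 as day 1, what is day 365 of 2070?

January has 31 days (365 − 31 = 334 remain).
February has 28 days (334 − 28 = 306 remain).
March has 31 days (306 − 31 = 275 remain).
April has 30 days (275 − 30 = 245 remain).
May has 31 days (245 − 31 = 214 remain).
June has 30 days (214 − 30 = 184 remain).
July has 31 days (184 − 31 = 153 remain).
August has 31 days (153 − 31 = 122 remain).
September has 30 days (122 − 30 = 92 remain).
October has 31 days (92 − 31 = 61 remain).
November has 30 days (61 − 30 = 31 remain).
31 into December → December 31.

31 December 2070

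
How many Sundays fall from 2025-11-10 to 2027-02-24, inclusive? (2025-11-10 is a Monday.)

2025-11-10 is a Monday; the first Sunday on or after it is 2025-11-16 (6 days later).
From 2025-11-16 to 2027-02-24: 45 + 365 + 55 = 465 days (rest of 2025, 2026, to 2027-02-24 in 2027).
465 ÷ 7 = 66 full weeks with remainder 3, so 66 more Sundays after the first → 67.

67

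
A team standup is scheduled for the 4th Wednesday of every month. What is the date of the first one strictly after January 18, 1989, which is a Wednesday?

January 1989 starts on a Sunday; its first Wednesday is the 4th, so the 4th Wednesday is the 25th — January 25, 1989.
January 25, 1989 is after January 18, 1989, so that is the next one.

January 25, 1989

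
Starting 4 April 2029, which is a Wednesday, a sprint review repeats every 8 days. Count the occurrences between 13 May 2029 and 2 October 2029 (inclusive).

18

Occurrences land 8·i days after 4 April 2029 for i = 0, 1, 2, …
13 May 2029 is 39 days after the start; 39 ÷ 8 = 4 remainder 7; since the remainder is 7, round up to i = 5. First occurrence in the window: #6 on 14 May 2029 (5×8 = 40 days in).
2 October 2029 is 181 days after the start; 181 ÷ 8 = 22 remainder 5. Last occurrence in the window: #23 on 27 September 2029.
Occurrences #6 through #23: 18 in total.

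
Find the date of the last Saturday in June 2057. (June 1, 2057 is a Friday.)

30 June 2057

June 2057 begins on a Friday, so the first Saturday is June 2 (1 day later).
June 2057 has 30 days. Adding weeks: 2, 9, 16, 23, 30 — the last one ≤ 30 is the 30th.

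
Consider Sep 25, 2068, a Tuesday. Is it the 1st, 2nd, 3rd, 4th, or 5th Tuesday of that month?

Day 25 falls in week ⌈25/7⌉ of the month.
Days 1–7 hold the 1st Tuesday, 8–14 the 2nd, 15–21 the 3rd, 22–28 the 4th, 29–31 the 5th.
25 is in the range for the 4th.

4th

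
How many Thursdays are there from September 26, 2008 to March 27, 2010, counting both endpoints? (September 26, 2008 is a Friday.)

78

September 26, 2008 is a Friday; the first Thursday on or after it is October 2, 2008 (6 days later).
From October 2, 2008 to March 27, 2010: 90 + 365 + 86 = 541 days (rest of 2008, 2009, to March 27, 2010 in 2010).
541 ÷ 7 = 77 full weeks with remainder 2, so 77 more Thursdays after the first → 78.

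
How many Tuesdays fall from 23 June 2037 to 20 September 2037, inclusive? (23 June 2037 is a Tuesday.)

13

23 June 2037 is a Tuesday; the first Tuesday on or after it is 23 June 2037.
From 23 June 2037 to 20 September 2037: 7 + 31 + 31 + 20 = 89 days (rest of June, July, August, September).
89 ÷ 7 = 12 full weeks with remainder 5, so 12 more Tuesdays after the first → 13.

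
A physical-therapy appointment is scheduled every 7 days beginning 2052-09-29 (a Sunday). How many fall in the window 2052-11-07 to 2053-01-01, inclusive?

Occurrences land 7·i days after 2052-09-29 for i = 0, 1, 2, …
2052-11-07 is 39 days after the start; 39 ÷ 7 = 5 remainder 4; since the remainder is 4, round up to i = 6. First occurrence in the window: #7 on 2052-11-10 (6×7 = 42 days in).
2053-01-01 is 94 days after the start; 94 ÷ 7 = 13 remainder 3. Last occurrence in the window: #14 on 2052-12-29.
Occurrences #7 through #14: 8 in total.

8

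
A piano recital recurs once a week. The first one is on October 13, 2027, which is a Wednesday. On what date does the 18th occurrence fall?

February 9, 2028

The 18th occurrence is 17 intervals after the first: 17 × 7 = 119 days after October 13, 2027.
October has 31 days — 18 days to the end of October leaves 101.
November has 30 days (71 left).
December has 31 days (40 left).
January has 31 days (9 left).
9 days into February → February 9, 2028.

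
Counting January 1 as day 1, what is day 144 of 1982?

January has 31 days (144 − 31 = 113 remain).
February has 28 days (113 − 28 = 85 remain).
March has 31 days (85 − 31 = 54 remain).
April has 30 days (54 − 30 = 24 remain).
24 into May → May 24.

May 24, 1982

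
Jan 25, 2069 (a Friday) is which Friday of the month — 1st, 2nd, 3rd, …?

Day 25 falls in week ⌈25/7⌉ of the month.
Days 1–7 hold the 1st Friday, 8–14 the 2nd, 15–21 the 3rd, 22–28 the 4th, 29–31 the 5th.
25 is in the range for the 4th.

4th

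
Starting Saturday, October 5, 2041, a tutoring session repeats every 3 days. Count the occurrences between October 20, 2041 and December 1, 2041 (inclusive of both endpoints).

15

Occurrences land 3·i days after October 5, 2041 for i = 0, 1, 2, …
October 20, 2041 is 15 days after the start; 15 ÷ 3 = 5 remainder 0. First occurrence in the window: #6 on October 20, 2041 (5×3 = 15 days in).
December 1, 2041 is 57 days after the start; 57 ÷ 3 = 19 remainder 0. Last occurrence in the window: #20 on December 1, 2041.
Occurrences #6 through #20: 15 in total.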